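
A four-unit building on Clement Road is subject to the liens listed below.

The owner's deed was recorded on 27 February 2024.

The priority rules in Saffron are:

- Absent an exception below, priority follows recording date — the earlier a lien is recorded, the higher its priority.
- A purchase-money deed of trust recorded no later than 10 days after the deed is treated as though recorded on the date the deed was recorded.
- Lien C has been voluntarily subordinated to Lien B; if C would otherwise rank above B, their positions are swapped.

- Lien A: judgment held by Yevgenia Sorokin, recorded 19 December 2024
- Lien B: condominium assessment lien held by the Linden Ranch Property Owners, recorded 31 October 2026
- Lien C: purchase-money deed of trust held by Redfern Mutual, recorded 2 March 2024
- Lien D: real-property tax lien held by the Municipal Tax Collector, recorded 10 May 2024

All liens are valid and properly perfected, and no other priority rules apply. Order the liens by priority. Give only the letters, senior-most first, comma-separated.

B, D, A, C

Adjusting effective dates: C was recorded within the 10-day window, so its effective date is the deed date 27 February 2024.
By effective date, earliest first: C (27 February 2024), D (10 May 2024), A (19 December 2024), B (31 October 2026).
C is senior to B before the subordination, so the two trade places.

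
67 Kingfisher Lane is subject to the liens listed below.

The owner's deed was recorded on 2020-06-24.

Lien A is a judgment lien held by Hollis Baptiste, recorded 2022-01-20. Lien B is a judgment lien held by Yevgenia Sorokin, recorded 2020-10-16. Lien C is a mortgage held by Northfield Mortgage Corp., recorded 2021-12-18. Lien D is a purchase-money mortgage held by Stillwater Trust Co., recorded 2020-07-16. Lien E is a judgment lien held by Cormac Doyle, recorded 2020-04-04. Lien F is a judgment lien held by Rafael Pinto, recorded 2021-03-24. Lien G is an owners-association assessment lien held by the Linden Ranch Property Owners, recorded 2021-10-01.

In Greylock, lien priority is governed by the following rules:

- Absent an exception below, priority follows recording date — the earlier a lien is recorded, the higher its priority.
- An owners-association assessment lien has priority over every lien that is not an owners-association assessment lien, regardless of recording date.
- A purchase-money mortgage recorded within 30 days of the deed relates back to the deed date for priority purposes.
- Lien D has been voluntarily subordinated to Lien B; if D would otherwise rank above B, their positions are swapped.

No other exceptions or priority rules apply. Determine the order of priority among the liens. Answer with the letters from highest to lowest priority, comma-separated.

G, E, B, D, F, C, A

Effective dates after the stated exceptions: D's effective date is the deed date, 2020-06-24.
G is an owners-association assessment lien and takes priority over every other lien.
The other liens, earliest effective date first: E (2020-04-04), D (2020-06-24), B (2020-10-16), F (2021-03-24), C (2021-12-18), A (2022-01-20).
D would otherwise be senior to B, so under the subordination agreement D and B exchange positions.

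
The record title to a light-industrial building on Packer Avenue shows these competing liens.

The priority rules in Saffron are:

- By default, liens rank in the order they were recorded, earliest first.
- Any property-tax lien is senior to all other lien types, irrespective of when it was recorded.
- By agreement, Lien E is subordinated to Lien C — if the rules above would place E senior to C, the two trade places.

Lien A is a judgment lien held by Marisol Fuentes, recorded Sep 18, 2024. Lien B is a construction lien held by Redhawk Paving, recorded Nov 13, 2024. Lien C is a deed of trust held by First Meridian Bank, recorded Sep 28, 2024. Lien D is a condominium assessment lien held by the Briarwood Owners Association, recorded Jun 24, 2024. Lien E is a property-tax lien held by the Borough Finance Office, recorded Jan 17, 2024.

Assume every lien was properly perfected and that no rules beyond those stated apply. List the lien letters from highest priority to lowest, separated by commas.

C, D, A, E, B

E is a property-tax lien and takes priority over every other lien.
The other liens, earliest effective date first: D (Jun 24, 2024), A (Sep 18, 2024), C (Sep 28, 2024), B (Nov 13, 2024).
Because E would otherwise rank above C, the subordination swaps them.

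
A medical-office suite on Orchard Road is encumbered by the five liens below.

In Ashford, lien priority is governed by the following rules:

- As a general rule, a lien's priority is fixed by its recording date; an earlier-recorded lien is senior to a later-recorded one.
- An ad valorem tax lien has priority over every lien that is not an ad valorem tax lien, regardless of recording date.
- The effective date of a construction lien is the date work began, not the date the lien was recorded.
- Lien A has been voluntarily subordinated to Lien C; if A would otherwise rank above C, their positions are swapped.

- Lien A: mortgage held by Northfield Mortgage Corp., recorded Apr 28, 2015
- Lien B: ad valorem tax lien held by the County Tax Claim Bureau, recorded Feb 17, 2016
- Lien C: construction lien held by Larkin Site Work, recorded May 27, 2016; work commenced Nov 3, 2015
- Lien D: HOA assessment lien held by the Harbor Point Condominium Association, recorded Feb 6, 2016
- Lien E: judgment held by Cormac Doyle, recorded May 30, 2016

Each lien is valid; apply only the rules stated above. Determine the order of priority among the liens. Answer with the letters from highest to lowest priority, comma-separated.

B, C, A, D, E

Effective dates after the stated exceptions: C's effective date is Nov 3, 2015, when work began.
As an ad valorem tax lien, B is senior to every other lien.
Ordering the rest by effective date: A (Apr 28, 2015), C (Nov 3, 2015), D (Feb 6, 2016), E (May 30, 2016).
Because A would otherwise rank above C, the subordination swaps them.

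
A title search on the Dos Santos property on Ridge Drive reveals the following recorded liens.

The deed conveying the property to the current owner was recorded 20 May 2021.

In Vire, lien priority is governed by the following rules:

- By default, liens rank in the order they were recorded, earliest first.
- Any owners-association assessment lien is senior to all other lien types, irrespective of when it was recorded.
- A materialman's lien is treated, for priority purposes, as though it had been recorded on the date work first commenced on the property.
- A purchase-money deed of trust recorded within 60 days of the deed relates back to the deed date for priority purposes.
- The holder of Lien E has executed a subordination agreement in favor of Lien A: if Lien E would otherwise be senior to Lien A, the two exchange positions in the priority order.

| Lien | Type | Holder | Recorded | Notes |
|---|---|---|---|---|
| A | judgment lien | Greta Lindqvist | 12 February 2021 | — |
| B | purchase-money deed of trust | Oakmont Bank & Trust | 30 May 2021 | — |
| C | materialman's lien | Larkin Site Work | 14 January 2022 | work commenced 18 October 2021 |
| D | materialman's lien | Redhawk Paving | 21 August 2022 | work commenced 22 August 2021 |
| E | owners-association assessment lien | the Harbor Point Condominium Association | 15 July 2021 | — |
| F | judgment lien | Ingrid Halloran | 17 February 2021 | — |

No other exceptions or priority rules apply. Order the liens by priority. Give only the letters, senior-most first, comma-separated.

Effective dates after the stated exceptions: B relates back to the deed date 20 May 2021; C's effective date is 18 October 2021, when work began; D is treated as recorded 22 August 2021, the work-commencement date.
E is an owners-association assessment lien and takes priority over every other lien.
The other liens, earliest effective date first: A (12 February 2021), F (17 February 2021), B (20 May 2021), D (22 August 2021), C (18 October 2021).
E would otherwise be senior to A, so under the subordination agreement E and A exchange positions.

A, E, F, B, D, C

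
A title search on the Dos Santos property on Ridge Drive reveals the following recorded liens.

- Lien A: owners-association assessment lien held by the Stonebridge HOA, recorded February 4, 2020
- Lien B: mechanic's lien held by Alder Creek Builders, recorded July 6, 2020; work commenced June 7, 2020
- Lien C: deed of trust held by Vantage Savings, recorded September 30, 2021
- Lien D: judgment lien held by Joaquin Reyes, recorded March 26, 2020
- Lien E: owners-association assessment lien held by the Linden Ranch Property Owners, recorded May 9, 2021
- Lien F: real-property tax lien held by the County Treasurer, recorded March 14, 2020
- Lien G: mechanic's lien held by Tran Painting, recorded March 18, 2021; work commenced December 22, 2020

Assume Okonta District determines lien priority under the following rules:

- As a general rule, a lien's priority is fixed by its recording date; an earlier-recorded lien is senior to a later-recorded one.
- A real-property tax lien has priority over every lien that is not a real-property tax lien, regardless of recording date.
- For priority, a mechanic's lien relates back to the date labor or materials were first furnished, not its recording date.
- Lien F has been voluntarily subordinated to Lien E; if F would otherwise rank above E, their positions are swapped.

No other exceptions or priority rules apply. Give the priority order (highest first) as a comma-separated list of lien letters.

Effective dates: B's effective date is June 7, 2020, when work began; G is treated as recorded December 22, 2020, the work-commencement date.
F, as a real-property tax lien, has superpriority and ranks first.
Ordering the rest by effective date: A (February 4, 2020), D (March 26, 2020), B (June 7, 2020), G (December 22, 2020), E (May 9, 2021), C (September 30, 2021).
The subordination applies — F was senior to E — so F and E swap.

E, A, D, B, G, F, C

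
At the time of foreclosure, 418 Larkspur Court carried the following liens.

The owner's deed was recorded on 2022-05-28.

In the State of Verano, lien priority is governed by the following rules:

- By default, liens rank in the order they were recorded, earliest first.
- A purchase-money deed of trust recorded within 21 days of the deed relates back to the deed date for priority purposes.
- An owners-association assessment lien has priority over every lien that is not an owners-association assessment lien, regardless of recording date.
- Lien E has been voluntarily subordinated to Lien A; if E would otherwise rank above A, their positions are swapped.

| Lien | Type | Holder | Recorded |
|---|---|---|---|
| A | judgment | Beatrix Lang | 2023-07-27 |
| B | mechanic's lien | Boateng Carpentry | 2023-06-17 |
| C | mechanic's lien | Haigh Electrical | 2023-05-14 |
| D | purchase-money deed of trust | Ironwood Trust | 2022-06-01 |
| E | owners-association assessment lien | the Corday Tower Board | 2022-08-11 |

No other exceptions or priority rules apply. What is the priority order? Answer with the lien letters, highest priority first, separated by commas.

First, effective dates: D relates back to the deed date 2022-05-28.
As an owners-association assessment lien, E is senior to every other lien.
The other liens, earliest effective date first: D (2022-05-28), C (2023-05-14), B (2023-06-17), A (2023-07-27).
E is senior to A before the subordination, so the two trade places.

A, D, C, B, E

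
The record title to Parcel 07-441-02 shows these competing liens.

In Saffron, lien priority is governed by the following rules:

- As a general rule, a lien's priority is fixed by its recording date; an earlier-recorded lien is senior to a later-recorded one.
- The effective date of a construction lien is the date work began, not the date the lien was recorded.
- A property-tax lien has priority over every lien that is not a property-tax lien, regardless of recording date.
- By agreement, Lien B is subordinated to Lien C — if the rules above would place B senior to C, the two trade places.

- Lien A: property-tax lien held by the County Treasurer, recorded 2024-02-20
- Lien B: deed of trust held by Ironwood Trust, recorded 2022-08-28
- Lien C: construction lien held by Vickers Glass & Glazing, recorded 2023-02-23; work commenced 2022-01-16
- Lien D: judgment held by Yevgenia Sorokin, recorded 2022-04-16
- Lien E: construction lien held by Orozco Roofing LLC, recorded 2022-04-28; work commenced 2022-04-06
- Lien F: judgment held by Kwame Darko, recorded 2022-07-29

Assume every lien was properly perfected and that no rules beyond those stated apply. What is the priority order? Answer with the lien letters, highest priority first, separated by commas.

First, effective dates: C's effective date is 2022-01-16, when work began; E relates back to 2022-04-06 (work commenced).
As a property-tax lien, A is senior to every other lien.
Ordering the rest by effective date: C (2022-01-16), E (2022-04-06), D (2022-04-16), F (2022-07-29), B (2022-08-28).
B already ranks below C; the subordination has no effect.

A, C, E, D, F, B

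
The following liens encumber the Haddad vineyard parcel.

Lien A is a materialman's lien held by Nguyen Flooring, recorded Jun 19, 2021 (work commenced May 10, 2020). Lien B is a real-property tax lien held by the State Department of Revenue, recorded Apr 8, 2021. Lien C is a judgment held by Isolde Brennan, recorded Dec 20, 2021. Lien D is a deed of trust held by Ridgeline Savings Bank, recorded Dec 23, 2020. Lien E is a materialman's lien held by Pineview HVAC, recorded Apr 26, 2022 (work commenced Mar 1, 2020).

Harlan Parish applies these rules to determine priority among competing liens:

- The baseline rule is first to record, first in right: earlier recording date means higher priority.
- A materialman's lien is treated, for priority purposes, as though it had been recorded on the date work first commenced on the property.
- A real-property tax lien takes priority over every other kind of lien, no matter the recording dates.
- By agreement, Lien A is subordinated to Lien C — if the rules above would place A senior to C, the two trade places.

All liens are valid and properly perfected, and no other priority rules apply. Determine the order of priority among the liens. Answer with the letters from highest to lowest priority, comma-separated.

Effective dates: A is treated as recorded May 10, 2020, the work-commencement date; E relates back to Mar 1, 2020 (work commenced).
B is a real-property tax lien, so it outranks all other liens regardless of date.
Ordering the rest by effective date: E (Mar 1, 2020), A (May 10, 2020), D (Dec 23, 2020), C (Dec 20, 2021).
Because A would otherwise rank above C, the subordination swaps them.

B, E, C, D, A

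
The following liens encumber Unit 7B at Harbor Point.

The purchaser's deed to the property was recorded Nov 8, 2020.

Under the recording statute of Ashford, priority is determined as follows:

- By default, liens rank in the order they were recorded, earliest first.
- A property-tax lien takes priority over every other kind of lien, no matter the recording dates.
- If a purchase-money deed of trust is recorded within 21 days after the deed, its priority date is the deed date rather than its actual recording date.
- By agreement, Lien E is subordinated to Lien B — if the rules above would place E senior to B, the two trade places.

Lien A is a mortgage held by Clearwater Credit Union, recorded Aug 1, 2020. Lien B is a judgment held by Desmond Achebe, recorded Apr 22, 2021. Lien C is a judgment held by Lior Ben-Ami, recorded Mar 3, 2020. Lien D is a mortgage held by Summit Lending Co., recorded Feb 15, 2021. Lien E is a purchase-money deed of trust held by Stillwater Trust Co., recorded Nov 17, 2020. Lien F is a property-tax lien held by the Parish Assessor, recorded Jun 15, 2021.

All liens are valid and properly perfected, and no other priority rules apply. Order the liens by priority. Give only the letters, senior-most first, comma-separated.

Effective dates after the stated exceptions: E relates back to the deed date Nov 8, 2020.
F, as a property-tax lien, has superpriority and ranks first.
Ordering the rest by effective date: C (Mar 3, 2020), A (Aug 1, 2020), E (Nov 8, 2020), D (Feb 15, 2021), B (Apr 22, 2021).
E is senior to B before the subordination, so the two trade places.

F, C, A, B, D, E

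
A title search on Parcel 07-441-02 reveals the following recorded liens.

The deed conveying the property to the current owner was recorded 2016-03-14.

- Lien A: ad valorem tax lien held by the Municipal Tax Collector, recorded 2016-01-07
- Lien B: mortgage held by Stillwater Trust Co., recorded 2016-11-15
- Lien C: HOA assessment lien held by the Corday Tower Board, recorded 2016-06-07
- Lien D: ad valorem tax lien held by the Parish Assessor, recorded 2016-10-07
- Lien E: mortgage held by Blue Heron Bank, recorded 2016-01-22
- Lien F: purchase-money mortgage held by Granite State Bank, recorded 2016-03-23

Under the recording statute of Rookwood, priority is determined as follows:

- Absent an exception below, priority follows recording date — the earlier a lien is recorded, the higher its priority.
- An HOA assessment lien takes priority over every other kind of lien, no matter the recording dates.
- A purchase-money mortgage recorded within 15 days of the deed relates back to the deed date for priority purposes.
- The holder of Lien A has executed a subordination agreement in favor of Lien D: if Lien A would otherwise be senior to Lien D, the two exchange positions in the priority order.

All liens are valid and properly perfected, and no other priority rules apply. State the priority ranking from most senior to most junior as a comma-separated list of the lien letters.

C, D, E, F, A, B

Effective dates: F's effective date is the deed date, 2016-03-14.
C is an HOA assessment lien, so it outranks all other liens regardless of date.
Ordering the rest by effective date: A (2016-01-07), E (2016-01-22), F (2016-03-14), D (2016-10-07), B (2016-11-15).
Because A would otherwise rank above D, the subordination swaps them.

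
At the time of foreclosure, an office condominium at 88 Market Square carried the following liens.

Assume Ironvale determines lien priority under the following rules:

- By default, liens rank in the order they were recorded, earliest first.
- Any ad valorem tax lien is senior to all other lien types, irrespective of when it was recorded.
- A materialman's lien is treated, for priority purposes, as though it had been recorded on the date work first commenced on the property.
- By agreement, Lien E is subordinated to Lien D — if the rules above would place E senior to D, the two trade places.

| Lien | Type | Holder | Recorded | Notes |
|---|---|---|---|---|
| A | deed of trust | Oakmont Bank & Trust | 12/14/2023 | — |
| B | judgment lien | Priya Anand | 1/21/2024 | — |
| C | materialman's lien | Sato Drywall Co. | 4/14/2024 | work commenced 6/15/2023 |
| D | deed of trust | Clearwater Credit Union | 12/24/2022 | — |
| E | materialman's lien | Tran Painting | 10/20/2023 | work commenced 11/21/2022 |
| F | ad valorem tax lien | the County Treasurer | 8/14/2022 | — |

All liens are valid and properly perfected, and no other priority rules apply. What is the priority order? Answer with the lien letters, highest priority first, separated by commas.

First, effective dates: C's effective date is 6/15/2023, when work began; E is treated as recorded 11/21/2022, the work-commencement date.
F is an ad valorem tax lien and takes priority over every other lien.
Among the remaining liens, by effective date: E (11/21/2022), D (12/24/2022), C (6/15/2023), A (12/14/2023), B (1/21/2024).
E would otherwise be senior to D, so under the subordination agreement E and D exchange positions.

F, D, E, C, A, B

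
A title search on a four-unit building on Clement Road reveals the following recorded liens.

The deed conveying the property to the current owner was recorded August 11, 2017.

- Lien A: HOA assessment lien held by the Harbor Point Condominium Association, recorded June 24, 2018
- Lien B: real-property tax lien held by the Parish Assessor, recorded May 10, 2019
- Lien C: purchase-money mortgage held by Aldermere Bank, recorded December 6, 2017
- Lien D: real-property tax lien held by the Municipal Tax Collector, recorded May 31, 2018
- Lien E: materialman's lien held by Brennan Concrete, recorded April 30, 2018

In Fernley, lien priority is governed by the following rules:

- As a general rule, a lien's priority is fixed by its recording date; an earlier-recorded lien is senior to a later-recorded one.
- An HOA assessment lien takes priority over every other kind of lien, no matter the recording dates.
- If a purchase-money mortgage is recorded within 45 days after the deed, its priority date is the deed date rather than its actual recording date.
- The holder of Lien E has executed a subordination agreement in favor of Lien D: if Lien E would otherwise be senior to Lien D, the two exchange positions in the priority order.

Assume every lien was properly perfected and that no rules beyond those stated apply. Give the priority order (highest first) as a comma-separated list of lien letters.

A, C, D, E, B

Effective dates: C was recorded 117 days after the deed, outside the 45-day window, so it keeps its recording date.
As an HOA assessment lien, A is senior to every other lien.
Ordering the rest by effective date: C (December 6, 2017), E (April 30, 2018), D (May 31, 2018), B (May 10, 2019).
E is senior to D before the subordination, so the two trade places.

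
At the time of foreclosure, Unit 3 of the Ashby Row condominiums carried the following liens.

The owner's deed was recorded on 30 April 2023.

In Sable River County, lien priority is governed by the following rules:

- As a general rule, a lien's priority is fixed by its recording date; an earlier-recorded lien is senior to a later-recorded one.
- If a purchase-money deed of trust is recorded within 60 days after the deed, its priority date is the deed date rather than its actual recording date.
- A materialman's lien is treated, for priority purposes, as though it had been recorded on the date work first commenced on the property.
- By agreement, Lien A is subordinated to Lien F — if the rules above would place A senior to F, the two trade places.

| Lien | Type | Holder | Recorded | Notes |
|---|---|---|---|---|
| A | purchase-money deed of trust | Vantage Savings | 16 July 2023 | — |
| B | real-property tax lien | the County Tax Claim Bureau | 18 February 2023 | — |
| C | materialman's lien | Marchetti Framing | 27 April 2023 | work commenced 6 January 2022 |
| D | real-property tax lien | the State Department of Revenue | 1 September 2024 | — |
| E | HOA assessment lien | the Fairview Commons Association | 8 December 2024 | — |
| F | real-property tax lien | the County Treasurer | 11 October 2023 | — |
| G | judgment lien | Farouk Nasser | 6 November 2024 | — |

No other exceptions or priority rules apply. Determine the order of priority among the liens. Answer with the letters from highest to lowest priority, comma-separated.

First, effective dates: A missed the 60-day window (77 days after the deed), so its recording date stands; C relates back to 6 January 2022 (work commenced).
Ordering by effective date: C (6 January 2022), B (18 February 2023), A (16 July 2023), F (11 October 2023), D (1 September 2024), G (6 November 2024), E (8 December 2024).
The subordination applies — A was senior to F — so A and F swap.

C, B, F, A, D, G, E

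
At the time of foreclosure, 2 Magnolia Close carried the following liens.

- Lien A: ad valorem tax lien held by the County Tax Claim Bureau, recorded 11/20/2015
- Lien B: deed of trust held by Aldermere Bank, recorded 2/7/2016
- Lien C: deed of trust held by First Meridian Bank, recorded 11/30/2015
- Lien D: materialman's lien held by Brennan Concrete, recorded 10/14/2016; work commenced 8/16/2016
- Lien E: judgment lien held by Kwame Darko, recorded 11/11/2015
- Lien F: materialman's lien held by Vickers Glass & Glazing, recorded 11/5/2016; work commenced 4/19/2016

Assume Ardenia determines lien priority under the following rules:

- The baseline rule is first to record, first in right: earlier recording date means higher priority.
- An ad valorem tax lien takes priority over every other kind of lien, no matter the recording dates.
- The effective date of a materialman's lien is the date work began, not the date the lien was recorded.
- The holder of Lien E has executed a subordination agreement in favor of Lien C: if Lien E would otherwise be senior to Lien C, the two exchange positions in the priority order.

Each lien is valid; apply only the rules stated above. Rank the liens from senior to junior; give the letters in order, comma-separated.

Effective dates after the stated exceptions: D relates back to 8/16/2016 (work commenced); F is treated as recorded 4/19/2016, the work-commencement date.
A, as an ad valorem tax lien, has superpriority and ranks first.
Among the remaining liens, by effective date: E (11/11/2015), C (11/30/2015), B (2/7/2016), F (4/19/2016), D (8/16/2016).
Because E would otherwise rank above C, the subordination swaps them.

A, C, E, B, F, D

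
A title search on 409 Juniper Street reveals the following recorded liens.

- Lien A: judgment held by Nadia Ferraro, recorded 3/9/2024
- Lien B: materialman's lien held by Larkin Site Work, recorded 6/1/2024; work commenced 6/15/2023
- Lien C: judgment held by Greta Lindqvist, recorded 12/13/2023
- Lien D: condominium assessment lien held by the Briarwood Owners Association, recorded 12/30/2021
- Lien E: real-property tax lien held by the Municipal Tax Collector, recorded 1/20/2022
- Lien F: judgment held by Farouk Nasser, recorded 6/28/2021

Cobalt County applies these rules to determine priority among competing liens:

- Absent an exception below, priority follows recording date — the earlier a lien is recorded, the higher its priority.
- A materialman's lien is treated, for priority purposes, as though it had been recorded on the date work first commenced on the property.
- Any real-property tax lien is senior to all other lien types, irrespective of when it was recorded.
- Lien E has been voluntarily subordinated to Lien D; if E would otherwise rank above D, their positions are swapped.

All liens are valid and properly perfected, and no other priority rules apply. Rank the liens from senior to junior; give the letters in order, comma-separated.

D, F, E, B, C, A

First, effective dates: B's effective date is 6/15/2023, when work began.
E, as a real-property tax lien, has superpriority and ranks first.
Remaining liens by effective date: F (6/28/2021), D (12/30/2021), B (6/15/2023), C (12/13/2023), A (3/9/2024).
E would otherwise be senior to D, so under the subordination agreement E and D exchange positions.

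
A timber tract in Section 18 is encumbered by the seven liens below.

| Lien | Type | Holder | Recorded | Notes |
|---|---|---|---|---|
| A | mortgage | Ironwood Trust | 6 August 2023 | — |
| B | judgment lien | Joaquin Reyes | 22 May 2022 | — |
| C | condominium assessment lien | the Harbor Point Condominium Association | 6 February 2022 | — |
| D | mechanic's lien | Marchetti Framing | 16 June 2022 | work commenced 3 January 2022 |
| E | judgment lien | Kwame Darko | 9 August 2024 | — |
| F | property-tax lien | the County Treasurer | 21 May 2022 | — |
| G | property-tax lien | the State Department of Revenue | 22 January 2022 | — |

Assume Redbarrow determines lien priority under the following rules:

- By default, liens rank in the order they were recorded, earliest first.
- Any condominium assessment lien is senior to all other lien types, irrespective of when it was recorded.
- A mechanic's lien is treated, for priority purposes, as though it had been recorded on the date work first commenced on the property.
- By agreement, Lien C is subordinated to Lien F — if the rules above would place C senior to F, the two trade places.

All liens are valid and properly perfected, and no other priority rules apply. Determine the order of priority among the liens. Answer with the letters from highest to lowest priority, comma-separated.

F, D, G, C, B, A, E

Effective dates after the stated exceptions: D's effective date is 3 January 2022, when work began.
C is a condominium assessment lien, so it outranks all other liens regardless of date.
Among the remaining liens, by effective date: D (3 January 2022), G (22 January 2022), F (21 May 2022), B (22 May 2022), A (6 August 2023), E (9 August 2024).
The subordination applies — C was senior to F — so C and F swap.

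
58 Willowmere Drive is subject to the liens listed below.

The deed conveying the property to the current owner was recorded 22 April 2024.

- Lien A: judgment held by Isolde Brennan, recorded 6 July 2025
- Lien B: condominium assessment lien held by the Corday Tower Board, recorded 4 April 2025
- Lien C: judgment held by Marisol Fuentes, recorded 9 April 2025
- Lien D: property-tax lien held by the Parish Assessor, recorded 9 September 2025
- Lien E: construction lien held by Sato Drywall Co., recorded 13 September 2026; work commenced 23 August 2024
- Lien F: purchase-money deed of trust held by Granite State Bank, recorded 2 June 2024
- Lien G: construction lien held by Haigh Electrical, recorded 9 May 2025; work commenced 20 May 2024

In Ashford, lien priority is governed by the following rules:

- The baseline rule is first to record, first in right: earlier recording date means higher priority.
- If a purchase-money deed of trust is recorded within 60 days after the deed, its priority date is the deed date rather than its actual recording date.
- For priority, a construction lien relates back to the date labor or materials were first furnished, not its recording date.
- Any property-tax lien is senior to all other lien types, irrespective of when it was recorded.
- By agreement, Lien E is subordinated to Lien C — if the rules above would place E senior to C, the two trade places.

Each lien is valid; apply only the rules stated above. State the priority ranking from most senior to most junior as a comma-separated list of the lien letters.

Effective dates after the stated exceptions: E relates back to 23 August 2024 (work commenced); F's effective date is the deed date, 22 April 2024; G's effective date is 20 May 2024, when work began.
D is a property-tax lien, so it outranks all other liens regardless of date.
The other liens, earliest effective date first: F (22 April 2024), G (20 May 2024), E (23 August 2024), B (4 April 2025), C (9 April 2025), A (6 July 2025).
E would otherwise be senior to C, so under the subordination agreement E and C exchange positions.

D, F, G, C, B, E, A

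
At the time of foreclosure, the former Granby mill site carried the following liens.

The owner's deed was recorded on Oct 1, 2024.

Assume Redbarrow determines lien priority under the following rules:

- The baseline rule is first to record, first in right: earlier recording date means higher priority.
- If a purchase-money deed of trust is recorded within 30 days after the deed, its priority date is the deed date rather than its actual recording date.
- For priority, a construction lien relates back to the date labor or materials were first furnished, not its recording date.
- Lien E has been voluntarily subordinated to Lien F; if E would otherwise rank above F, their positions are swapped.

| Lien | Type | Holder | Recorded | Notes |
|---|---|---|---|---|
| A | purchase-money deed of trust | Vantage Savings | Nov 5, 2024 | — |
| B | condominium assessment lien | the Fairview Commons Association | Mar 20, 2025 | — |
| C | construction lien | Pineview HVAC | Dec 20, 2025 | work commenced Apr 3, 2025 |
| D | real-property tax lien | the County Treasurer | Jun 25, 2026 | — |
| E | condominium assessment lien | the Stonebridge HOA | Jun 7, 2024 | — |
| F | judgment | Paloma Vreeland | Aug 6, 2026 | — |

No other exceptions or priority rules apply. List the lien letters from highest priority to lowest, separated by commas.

Effective dates: A was recorded 35 days after the deed — beyond 30 days — so no relation-back applies; C relates back to Apr 3, 2025 (work commenced).
Ordering by effective date: E (Jun 7, 2024), A (Nov 5, 2024), B (Mar 20, 2025), C (Apr 3, 2025), D (Jun 25, 2026), F (Aug 6, 2026).
E is senior to F before the subordination, so the two trade places.

F, A, B, C, D, E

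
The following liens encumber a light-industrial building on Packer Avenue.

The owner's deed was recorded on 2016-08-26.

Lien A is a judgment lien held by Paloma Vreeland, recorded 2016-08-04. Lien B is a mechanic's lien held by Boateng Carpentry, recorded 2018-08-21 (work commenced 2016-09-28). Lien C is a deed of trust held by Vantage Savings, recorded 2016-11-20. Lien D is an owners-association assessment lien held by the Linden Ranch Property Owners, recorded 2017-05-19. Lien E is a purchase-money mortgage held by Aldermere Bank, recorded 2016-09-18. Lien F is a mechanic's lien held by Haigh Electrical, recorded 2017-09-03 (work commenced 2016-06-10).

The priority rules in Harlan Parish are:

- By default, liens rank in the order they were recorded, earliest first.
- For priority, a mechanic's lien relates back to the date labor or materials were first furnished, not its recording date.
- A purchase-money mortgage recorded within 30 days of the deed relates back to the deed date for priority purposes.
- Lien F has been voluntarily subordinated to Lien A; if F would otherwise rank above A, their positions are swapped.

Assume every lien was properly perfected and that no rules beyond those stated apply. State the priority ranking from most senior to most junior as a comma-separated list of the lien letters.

Adjusting effective dates: B is treated as recorded 2016-09-28, the work-commencement date; E was recorded within the 30-day window, so its effective date is the deed date 2016-08-26; F relates back to 2016-06-10 (work commenced).
Sorted by effective date: F (2016-06-10), A (2016-08-04), E (2016-08-26), B (2016-09-28), C (2016-11-20), D (2017-05-19).
Because F would otherwise rank above A, the subordination swaps them.

A, F, E, B, C, D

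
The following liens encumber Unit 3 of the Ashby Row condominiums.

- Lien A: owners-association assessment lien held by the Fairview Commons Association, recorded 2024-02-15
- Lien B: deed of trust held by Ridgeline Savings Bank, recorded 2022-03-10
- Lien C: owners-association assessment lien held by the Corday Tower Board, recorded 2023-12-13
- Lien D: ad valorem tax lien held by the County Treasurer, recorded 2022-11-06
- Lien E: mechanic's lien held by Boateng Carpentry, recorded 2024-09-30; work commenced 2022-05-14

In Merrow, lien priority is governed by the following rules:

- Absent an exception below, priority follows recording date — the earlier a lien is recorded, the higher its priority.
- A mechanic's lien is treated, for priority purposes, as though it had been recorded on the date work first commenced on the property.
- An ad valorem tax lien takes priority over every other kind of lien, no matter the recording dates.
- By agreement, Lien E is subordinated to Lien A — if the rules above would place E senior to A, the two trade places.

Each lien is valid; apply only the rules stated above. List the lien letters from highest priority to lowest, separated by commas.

Adjusting effective dates: E's effective date is 2022-05-14, when work began.
D is an ad valorem tax lien and takes priority over every other lien.
The other liens, earliest effective date first: B (2022-03-10), E (2022-05-14), C (2023-12-13), A (2024-02-15).
E would otherwise be senior to A, so under the subordination agreement E and A exchange positions.

D, B, A, C, E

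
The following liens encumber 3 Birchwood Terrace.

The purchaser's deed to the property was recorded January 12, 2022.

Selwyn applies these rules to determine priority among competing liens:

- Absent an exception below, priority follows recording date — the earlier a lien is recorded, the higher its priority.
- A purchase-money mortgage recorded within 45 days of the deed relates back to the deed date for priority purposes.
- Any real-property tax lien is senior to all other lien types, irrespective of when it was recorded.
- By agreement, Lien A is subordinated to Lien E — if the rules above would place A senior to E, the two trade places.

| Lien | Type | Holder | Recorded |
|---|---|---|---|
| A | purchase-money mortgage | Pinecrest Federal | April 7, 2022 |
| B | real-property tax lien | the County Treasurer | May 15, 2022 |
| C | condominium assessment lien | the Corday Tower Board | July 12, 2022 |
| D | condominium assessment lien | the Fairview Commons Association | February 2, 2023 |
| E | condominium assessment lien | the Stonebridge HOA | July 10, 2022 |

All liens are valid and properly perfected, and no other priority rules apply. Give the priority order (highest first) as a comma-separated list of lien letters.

Effective dates after the stated exceptions: A missed the 45-day window (85 days after the deed), so its recording date stands.
B is a real-property tax lien, so it outranks all other liens regardless of date.
Ordering the rest by effective date: A (April 7, 2022), E (July 10, 2022), C (July 12, 2022), D (February 2, 2023).
A would otherwise be senior to E, so under the subordination agreement A and E exchange positions.

B, E, A, C, D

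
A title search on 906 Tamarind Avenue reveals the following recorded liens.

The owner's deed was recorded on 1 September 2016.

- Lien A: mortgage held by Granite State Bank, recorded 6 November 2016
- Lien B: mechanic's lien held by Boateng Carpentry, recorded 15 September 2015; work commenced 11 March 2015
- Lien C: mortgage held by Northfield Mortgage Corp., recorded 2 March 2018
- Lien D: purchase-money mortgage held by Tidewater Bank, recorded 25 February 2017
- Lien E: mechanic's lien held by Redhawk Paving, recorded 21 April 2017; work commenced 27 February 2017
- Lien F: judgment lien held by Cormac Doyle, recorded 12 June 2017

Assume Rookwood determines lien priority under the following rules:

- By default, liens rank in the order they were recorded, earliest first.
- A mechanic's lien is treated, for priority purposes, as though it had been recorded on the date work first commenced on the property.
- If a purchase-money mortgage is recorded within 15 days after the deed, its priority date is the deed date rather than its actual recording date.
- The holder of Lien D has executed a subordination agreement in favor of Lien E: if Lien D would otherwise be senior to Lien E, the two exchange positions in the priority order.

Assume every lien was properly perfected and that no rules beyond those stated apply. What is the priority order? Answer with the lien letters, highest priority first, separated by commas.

B, A, E, D, F, C

First, effective dates: B relates back to 11 March 2015 (work commenced); D missed the 15-day window (177 days after the deed), so its recording date stands; E is treated as recorded 27 February 2017, the work-commencement date.
Ordering by effective date: B (11 March 2015), A (6 November 2016), D (25 February 2017), E (27 February 2017), F (12 June 2017), C (2 March 2018).
The subordination applies — D was senior to E — so D and E swap.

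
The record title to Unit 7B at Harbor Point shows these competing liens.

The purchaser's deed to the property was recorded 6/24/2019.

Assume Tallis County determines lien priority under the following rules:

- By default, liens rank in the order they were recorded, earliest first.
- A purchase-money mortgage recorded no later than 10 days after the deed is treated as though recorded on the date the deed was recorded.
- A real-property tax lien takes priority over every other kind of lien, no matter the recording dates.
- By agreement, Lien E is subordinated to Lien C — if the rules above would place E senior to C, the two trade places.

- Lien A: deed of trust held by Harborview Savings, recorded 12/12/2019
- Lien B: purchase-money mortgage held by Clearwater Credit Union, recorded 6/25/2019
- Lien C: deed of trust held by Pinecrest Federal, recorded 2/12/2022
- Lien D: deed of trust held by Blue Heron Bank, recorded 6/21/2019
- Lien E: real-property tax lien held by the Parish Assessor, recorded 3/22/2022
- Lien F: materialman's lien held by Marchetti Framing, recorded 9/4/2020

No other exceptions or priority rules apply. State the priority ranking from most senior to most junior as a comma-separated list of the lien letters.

First, effective dates: B was recorded within the 10-day window, so its effective date is the deed date 6/24/2019.
E is a real-property tax lien, so it outranks all other liens regardless of date.
Among the remaining liens, by effective date: D (6/21/2019), B (6/24/2019), A (12/12/2019), F (9/4/2020), C (2/12/2022).
The subordination applies — E was senior to C — so E and C swap.

C, D, B, A, F, E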